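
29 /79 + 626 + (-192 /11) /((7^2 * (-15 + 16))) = 26656169/42581 = 626.01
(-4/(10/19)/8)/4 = -19/80 = -0.24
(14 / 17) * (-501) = -7014/17 = -412.59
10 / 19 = 0.53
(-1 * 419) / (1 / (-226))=94694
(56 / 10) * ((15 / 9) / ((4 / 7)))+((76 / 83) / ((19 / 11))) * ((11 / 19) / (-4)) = 76910/4731 = 16.26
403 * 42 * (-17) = -287742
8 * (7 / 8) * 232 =1624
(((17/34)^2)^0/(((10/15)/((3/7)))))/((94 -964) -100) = -9/13580 = 0.00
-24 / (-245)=24/245 = 0.10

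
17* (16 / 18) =136/9 = 15.11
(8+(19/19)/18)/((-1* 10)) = -29/36 = -0.81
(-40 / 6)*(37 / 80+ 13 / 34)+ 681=45925/68 = 675.37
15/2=7.50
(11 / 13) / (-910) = -11/11830 = 0.00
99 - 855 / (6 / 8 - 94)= 40347/373 = 108.17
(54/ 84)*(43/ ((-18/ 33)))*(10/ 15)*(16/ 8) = -473/7 = -67.57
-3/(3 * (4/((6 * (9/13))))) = -27/26 = -1.04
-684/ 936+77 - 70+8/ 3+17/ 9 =2533/234 = 10.82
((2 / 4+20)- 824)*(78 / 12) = -5222.75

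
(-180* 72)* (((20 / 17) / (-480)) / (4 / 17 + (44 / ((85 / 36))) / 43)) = 29025/611 = 47.50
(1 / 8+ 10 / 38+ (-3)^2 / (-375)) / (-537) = -6919/10203000 = 0.00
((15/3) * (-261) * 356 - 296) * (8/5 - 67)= 152014452/5 = 30402890.40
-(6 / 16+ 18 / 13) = -183/104 = -1.76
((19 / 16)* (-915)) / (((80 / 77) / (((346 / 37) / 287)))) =-6616731/194176 = -34.08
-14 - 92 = -106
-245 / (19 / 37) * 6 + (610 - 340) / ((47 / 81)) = -2397.31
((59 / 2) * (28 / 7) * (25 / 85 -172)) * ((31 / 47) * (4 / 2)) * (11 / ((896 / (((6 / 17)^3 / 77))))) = -20592711/109913636 = -0.19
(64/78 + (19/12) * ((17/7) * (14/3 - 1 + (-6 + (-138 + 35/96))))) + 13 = -18324377/34944 = -524.39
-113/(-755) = 0.15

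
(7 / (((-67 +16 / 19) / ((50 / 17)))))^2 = 44222500/456634161 = 0.10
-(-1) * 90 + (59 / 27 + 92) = 184.19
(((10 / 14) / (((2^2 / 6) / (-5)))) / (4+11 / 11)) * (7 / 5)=-3/2 = -1.50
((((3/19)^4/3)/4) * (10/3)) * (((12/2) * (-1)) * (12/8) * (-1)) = 405/260642 = 0.00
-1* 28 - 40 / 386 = -28.10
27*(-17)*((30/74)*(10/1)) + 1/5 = -344213/185 = -1860.61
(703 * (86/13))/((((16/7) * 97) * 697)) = 211603/7031336 = 0.03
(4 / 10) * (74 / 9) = 148/45 = 3.29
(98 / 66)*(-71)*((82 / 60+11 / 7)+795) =-83280799/990 = -84122.02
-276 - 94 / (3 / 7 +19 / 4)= -42652/145 = -294.15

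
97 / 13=7.46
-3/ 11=-0.27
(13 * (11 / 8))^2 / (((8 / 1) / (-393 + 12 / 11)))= -8014149/512 = -15652.63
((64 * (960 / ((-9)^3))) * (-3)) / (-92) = -5120/1863 = -2.75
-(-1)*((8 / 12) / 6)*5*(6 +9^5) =98425/3 = 32808.33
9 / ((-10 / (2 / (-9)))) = 1/5 = 0.20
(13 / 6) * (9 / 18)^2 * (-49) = -637/24 = -26.54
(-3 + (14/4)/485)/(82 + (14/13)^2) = -490607/13632380 = -0.04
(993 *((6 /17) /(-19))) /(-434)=2979/70091 = 0.04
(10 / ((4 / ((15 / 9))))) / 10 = 5/12 = 0.42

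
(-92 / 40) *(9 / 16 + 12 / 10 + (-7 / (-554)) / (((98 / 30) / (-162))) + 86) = -310879937/1551200 = -200.41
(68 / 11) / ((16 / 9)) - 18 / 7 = 279/308 = 0.91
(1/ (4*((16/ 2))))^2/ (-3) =-1/3072 = 0.00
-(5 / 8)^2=-25/64 = -0.39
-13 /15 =-0.87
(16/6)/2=4/3 = 1.33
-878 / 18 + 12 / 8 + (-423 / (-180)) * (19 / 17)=-136633/3060 = -44.65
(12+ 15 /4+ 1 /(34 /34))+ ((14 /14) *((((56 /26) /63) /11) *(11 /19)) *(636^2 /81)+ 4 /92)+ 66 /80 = 489687383/18406440 = 26.60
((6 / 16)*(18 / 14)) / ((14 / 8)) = 27/98 = 0.28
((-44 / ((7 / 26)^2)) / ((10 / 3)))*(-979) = 43679064/245 = 178281.89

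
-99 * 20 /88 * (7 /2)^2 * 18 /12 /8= -6615/128 = -51.68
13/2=6.50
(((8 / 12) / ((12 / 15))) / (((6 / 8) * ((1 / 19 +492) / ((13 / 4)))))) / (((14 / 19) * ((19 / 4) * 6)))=1235/3533922 = 0.00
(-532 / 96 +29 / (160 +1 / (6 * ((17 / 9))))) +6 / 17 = -11120543/2220744 = -5.01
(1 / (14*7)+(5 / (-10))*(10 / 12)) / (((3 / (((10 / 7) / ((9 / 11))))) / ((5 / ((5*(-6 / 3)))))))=0.12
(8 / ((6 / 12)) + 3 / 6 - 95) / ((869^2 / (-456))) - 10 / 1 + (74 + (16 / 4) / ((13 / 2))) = 634800588/9817093 = 64.66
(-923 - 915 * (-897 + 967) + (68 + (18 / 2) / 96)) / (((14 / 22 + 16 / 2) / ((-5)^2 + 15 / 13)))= -388390959/1976 = -196554.13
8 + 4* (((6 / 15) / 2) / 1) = 44/5 = 8.80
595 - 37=558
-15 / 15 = -1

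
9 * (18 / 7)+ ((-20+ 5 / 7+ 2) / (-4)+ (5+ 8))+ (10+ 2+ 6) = 1637/28 = 58.46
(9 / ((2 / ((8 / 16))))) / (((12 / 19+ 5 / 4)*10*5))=171/7150 = 0.02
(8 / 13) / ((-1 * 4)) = -2/13 = -0.15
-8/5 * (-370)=592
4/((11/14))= 56/11 = 5.09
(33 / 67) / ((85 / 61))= 0.35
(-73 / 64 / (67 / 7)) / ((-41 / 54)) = 0.16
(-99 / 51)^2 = 1089/289 = 3.77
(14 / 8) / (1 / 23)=161/4 = 40.25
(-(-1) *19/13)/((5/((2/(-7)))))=-38/455 = -0.08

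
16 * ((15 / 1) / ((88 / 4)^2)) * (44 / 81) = 80/297 = 0.27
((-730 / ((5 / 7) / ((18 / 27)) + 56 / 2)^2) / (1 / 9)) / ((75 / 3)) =-257544/828245 = -0.31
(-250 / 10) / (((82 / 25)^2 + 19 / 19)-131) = 15625/74526 = 0.21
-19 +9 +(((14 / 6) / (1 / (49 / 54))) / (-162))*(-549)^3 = 77854123/36 = 2162614.53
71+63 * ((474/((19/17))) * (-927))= -470593909/19 = -24768100.47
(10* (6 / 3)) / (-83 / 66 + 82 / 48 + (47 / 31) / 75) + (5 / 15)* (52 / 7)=90942772/2023581 = 44.94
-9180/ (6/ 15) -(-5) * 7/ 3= -68815/3 = -22938.33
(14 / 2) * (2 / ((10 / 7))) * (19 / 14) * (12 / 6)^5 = 2128/5 = 425.60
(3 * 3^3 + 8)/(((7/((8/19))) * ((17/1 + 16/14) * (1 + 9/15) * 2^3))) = 445/19304 = 0.02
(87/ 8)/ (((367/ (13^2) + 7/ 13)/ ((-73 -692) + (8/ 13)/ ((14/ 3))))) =-78720993/25648 = -3069.28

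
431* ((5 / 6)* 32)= 34480/3 = 11493.33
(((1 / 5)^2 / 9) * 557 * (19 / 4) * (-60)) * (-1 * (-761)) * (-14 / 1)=112751282/15 = 7516752.13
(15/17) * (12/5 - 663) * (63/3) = -12240.53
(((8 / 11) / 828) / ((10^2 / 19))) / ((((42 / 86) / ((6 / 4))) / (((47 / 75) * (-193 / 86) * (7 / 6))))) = -172349/204930000 = 0.00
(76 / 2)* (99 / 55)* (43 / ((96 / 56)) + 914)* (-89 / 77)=-57167637/770 = -74243.68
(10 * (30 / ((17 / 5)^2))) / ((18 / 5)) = 6250/867 = 7.21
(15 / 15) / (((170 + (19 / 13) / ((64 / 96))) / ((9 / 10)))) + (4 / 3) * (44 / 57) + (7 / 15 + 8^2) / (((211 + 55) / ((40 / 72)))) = 187956509/160769070 = 1.17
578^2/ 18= 167042/9 = 18560.22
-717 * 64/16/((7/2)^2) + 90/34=-192819/833 = -231.48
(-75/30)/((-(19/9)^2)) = 405/722 = 0.56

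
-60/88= -15/22 = -0.68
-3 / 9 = -1/3 = -0.33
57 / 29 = 1.97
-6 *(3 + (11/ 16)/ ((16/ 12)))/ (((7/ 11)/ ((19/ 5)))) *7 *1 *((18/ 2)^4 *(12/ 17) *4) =-555355845/34 = -16333995.44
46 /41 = 1.12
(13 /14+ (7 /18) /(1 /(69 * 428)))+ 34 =483823/42 = 11519.60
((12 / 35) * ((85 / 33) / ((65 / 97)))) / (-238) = -194/35035 = -0.01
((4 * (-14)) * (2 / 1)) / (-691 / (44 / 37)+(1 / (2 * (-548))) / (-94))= 126925568/658503641 = 0.19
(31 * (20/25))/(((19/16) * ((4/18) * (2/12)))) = 53568/95 = 563.87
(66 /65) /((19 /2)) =132/1235 = 0.11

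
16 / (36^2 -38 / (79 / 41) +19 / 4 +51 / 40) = 50560/4052079 = 0.01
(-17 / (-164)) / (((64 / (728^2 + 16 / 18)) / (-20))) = -50679805/2952 = -17167.96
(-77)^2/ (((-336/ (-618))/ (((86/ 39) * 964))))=904078483/39 = 23181499.56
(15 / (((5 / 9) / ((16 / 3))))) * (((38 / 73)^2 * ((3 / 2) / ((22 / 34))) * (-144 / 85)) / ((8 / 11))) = -5614272/26645 = -210.71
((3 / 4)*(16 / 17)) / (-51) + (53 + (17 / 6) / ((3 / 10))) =162382/2601 = 62.43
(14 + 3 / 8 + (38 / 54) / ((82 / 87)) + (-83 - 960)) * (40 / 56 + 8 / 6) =-18639253/8856 = -2104.70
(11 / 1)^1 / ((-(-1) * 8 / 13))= 143/8 = 17.88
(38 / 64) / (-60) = -19/1920 = -0.01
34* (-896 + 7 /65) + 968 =-1917002/65 = -29492.34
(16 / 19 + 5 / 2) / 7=127/266 = 0.48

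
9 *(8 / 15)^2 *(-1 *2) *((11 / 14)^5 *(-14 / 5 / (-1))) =-1288408/300125 = -4.29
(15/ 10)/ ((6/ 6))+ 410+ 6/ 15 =4119/10 = 411.90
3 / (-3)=-1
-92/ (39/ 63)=-1932/13 = -148.62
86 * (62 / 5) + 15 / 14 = 74723/70 = 1067.47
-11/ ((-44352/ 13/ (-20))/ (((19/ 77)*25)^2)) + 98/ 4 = 131756959/5976432 = 22.05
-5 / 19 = -0.26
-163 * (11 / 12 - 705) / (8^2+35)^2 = 1377187/117612 = 11.71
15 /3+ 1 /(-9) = 44/9 = 4.89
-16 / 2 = -8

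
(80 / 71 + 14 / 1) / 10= 537/355 = 1.51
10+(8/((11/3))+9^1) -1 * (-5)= 288/11 = 26.18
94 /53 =1.77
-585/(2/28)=-8190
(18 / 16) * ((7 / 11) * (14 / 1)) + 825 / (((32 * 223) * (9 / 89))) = 2629457/235488 = 11.17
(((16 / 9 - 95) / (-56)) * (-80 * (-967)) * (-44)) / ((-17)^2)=-356977720/18207 = -19606.62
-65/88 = -0.74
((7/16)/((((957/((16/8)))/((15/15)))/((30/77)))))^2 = 25/197009296 = 0.00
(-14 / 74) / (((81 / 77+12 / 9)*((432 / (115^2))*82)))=-7128275/240729696 = -0.03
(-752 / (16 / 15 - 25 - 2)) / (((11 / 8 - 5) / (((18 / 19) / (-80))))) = 20304/214339 = 0.09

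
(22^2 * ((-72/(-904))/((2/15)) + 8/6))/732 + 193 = 24104671/124074 = 194.28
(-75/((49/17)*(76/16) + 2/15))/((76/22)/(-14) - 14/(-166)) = 81485250/2439473 = 33.40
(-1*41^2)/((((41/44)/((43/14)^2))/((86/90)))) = -35857657/2205 = -16261.98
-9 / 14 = -0.64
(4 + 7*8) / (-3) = -20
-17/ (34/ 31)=-31/2 = -15.50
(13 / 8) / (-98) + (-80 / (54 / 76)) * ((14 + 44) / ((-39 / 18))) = 276468239/91728 = 3014.00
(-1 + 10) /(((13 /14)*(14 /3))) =27/13 = 2.08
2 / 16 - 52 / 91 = -0.45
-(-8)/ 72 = 1/9 = 0.11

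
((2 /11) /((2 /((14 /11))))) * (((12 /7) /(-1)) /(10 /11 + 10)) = -1/55 = -0.02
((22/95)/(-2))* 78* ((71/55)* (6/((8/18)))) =-74763/475 = -157.40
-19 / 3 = -6.33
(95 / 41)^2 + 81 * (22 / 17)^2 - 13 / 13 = 68024340/485809 = 140.02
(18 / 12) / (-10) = -3/20 = -0.15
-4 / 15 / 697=-4/10455 = 0.00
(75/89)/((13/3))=225/1157 = 0.19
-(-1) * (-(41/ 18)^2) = -1681/324 = -5.19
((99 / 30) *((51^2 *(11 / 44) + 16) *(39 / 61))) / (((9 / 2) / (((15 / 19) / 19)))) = 1143285/88084 = 12.98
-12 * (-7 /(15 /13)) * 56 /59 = 20384/295 = 69.10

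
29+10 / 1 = 39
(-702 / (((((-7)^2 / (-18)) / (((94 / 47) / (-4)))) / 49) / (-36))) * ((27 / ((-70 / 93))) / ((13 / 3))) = -65898684/35 = -1882819.54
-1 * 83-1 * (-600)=517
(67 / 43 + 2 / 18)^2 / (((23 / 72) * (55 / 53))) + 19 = 576908419/21050865 = 27.41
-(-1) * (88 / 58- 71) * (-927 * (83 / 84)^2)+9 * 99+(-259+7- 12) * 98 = 861809489/22736 = 37905.06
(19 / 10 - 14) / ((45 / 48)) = -968/75 = -12.91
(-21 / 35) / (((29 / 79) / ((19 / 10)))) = -4503/1450 = -3.11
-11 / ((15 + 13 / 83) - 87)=913/5963 = 0.15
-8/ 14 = -4/7 = -0.57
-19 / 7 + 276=1913/7 = 273.29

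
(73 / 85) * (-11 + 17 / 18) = -13213/1530 = -8.64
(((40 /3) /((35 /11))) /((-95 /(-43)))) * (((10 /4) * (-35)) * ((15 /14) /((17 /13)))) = -307450/2261 = -135.98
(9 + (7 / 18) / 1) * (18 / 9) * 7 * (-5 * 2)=-11830/9 = -1314.44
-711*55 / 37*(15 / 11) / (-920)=10665/6808 = 1.57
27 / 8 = 3.38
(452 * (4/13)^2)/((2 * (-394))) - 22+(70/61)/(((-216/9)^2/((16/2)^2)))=-400774936/18277857 = -21.93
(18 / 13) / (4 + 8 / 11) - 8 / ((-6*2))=973/1014 = 0.96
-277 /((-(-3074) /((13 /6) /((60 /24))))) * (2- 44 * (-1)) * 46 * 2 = -7619716/23055 = -330.50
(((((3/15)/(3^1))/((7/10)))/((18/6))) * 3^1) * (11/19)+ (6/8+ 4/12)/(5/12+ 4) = 6353/21147 = 0.30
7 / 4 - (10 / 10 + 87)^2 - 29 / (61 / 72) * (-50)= -1471509/244 = -6030.77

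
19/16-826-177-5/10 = -16037/16 = -1002.31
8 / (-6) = -4/3 = -1.33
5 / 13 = 0.38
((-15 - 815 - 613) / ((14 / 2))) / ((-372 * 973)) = 481/844564 = 0.00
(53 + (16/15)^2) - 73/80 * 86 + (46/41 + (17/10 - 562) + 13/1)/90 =-2243953/73800 = -30.41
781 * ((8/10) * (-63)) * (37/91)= -1040292/65 = -16004.49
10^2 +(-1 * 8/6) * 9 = 88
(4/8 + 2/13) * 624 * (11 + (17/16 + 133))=118371/2 = 59185.50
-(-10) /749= 10/749 = 0.01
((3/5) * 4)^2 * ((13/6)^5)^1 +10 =384793/1350 = 285.03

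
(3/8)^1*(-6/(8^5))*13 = -117/131072 = 0.00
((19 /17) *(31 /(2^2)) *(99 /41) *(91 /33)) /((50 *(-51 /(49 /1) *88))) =-2626351/208542400 = -0.01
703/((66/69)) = 16169/22 = 734.95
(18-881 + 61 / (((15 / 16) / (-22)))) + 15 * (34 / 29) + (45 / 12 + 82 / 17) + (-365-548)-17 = -94605919/29580 = -3198.31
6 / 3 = 2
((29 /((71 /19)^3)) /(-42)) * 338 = -33615959/7516131 = -4.47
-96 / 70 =-48/35 = -1.37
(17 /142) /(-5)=-17/710 = -0.02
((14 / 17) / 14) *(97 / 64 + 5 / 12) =371/3264 = 0.11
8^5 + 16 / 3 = 98320/3 = 32773.33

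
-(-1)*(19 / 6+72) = 451/6 = 75.17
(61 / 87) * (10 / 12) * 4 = 610/261 = 2.34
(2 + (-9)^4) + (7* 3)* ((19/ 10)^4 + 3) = 68996741/10000 = 6899.67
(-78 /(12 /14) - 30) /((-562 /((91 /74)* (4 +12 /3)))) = 22022/10397 = 2.12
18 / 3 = 6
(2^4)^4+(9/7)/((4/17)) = 1835161/28 = 65541.46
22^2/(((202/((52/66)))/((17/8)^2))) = 41327/4848 = 8.52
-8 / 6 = -4/3 = -1.33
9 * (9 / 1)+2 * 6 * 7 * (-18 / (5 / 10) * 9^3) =-2204415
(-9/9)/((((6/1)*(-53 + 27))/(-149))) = -149/156 = -0.96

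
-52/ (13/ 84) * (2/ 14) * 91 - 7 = -4375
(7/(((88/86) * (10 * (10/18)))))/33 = 0.04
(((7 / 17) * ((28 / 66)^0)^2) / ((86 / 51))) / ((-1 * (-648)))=7/18576 = 0.00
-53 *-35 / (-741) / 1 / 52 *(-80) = 37100/9633 = 3.85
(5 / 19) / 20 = 1/76 = 0.01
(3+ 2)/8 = 5/8 = 0.62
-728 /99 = -7.35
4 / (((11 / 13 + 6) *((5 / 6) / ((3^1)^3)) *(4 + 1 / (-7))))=2184/445 = 4.91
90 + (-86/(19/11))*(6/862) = 734172/8189 = 89.65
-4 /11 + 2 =18/11 = 1.64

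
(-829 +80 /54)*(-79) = 65373.96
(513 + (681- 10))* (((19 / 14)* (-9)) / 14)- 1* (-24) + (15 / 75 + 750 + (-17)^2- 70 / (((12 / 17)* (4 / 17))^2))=-707663167/282240 = -2507.31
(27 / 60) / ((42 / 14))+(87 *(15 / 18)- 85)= -247/20 = -12.35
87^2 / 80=7569/80 = 94.61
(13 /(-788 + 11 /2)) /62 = -13/48515 = 0.00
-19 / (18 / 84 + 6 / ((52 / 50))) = -3458/1089 = -3.18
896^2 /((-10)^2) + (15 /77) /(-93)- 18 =478006173/59675 = 8010.16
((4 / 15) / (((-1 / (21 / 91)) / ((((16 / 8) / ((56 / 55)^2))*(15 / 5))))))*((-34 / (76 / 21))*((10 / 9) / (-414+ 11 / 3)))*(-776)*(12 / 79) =179576100/168143521 = 1.07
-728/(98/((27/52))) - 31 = -244/7 = -34.86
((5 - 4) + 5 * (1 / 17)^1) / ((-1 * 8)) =-11/68 = -0.16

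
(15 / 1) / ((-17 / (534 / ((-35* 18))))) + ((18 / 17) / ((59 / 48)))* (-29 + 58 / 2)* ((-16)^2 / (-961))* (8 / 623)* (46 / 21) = 89/119 = 0.75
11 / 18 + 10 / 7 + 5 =887/126 = 7.04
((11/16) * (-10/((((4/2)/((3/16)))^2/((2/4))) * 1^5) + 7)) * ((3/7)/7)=235059/802816 = 0.29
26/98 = 13/49 = 0.27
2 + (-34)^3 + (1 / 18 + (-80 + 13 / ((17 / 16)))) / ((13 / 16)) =-78337430/1989 = -39385.33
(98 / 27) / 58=49/783 = 0.06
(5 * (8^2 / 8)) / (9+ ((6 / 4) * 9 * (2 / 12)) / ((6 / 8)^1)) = 10/3 = 3.33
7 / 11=0.64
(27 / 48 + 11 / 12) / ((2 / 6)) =71/16 = 4.44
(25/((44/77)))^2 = 30625/16 = 1914.06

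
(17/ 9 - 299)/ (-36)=1337/162 = 8.25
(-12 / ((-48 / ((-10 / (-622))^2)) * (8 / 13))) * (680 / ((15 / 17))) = 93925/1160652 = 0.08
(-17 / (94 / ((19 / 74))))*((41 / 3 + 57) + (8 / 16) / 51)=-45657/13912 = -3.28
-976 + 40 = -936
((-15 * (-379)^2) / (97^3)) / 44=-0.05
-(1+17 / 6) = -23/6 = -3.83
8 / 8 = 1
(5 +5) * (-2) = -20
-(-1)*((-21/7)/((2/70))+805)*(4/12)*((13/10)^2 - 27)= -17717/3 = -5905.67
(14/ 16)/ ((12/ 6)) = 7/16 = 0.44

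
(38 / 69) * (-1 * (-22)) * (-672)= -187264/23 = -8141.91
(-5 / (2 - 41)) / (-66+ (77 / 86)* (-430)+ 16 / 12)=-5/17537 = 0.00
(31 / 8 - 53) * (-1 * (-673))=-33061.12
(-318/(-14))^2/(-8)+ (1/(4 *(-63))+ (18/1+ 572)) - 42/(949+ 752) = 16685009/31752 = 525.48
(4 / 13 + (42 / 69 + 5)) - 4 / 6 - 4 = 1121/897 = 1.25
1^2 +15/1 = 16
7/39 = 0.18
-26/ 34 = -13/17 = -0.76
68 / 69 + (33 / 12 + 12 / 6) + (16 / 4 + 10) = 19.74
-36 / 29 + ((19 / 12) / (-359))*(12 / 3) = -39323/31233 = -1.26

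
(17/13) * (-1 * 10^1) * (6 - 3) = -510/13 = -39.23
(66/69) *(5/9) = 110/207 = 0.53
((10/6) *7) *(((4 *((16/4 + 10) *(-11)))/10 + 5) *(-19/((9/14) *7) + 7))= -49525/27 = -1834.26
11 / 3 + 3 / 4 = 53/12 = 4.42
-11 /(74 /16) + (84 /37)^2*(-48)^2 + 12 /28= 113780483/9583 = 11873.16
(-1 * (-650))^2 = 422500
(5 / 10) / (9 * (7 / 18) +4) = 1/15 = 0.07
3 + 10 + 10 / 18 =122/9 = 13.56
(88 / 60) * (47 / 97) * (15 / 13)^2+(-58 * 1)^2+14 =55391064/16393 = 3378.95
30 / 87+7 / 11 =313/319 = 0.98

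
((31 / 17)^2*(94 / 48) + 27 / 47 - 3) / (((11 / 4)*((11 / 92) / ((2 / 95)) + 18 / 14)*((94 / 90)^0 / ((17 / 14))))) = 61278670/236538357 = 0.26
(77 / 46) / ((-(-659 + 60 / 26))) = 1001/392702 = 0.00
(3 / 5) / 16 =3/80 = 0.04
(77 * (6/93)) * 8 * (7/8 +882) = 1087702/31 = 35087.16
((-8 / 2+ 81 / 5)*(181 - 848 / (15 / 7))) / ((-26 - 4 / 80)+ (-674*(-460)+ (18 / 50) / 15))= -3929620/465020961 = -0.01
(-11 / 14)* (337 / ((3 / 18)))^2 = -22486662/7 = -3212380.29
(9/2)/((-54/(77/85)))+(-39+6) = -33737/1020 = -33.08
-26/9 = -2.89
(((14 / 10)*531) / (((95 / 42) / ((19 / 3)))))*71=3694698/25 = 147787.92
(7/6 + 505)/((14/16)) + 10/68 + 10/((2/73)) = 673747/714 = 943.62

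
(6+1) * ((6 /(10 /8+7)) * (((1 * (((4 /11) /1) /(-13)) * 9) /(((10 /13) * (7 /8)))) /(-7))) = 1152/4235 = 0.27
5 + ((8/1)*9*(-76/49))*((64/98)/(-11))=307159/26411 = 11.63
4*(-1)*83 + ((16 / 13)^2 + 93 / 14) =-766211/2366 = -323.84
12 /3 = 4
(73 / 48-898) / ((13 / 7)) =-301217/624 = -482.72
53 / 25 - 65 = -1572/25 = -62.88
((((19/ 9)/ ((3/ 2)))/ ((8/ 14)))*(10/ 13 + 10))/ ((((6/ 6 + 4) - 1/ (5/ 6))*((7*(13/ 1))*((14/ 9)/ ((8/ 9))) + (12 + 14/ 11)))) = 107800/2664441 = 0.04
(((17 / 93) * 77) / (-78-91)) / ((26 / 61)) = -79849/408642 = -0.20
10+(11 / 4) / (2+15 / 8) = 332/31 = 10.71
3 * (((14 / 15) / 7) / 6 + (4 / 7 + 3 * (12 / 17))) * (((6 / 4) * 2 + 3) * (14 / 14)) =29038/595 = 48.80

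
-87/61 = -1.43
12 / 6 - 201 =-199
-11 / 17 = -0.65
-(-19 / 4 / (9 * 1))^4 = -130321/1679616 = -0.08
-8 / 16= -1/2 = -0.50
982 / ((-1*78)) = -491/39 = -12.59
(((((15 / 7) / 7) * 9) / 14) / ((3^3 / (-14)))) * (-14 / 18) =5/63 = 0.08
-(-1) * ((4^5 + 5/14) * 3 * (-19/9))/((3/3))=-272479/42 = -6487.60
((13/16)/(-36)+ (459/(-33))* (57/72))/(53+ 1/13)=-908843/4371840 = -0.21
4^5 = 1024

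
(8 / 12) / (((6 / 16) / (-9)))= -16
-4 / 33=-0.12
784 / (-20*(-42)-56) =1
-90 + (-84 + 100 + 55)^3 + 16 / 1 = 357837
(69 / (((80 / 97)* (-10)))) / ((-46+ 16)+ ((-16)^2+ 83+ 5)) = -6693/251200 = -0.03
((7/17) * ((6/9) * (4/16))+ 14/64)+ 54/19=3.13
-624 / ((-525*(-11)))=-208/1925 = -0.11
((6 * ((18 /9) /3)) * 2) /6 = 4/3 = 1.33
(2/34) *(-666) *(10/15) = -26.12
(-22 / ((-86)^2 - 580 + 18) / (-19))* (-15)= -55/21641 = 0.00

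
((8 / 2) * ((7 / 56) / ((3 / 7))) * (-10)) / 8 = -35/24 = -1.46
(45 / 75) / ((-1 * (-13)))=0.05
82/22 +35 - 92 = -586/11 = -53.27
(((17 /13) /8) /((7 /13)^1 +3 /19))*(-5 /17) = -95/1376 = -0.07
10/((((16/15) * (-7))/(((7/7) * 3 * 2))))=-225/28 = -8.04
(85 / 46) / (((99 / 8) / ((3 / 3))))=0.15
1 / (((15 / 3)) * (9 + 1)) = 1/50 = 0.02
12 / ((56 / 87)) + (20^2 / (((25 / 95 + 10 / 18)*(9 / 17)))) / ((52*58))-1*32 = -34442/2639 = -13.05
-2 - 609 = -611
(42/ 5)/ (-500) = -21/1250 = -0.02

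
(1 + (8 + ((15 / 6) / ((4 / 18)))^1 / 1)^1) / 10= 81/40 = 2.02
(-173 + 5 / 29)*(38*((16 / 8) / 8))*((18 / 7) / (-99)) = 13604/319 = 42.65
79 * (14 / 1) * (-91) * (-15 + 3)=1207752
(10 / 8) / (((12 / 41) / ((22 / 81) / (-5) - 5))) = -83927/3888 = -21.59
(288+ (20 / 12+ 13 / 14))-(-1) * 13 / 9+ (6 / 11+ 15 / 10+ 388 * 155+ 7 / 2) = 83766493/1386 = 60437.59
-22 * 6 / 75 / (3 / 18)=-264/25 = -10.56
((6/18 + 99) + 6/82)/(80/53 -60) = -648031/381300 = -1.70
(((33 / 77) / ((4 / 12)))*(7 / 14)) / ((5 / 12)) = 54/35 = 1.54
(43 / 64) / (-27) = -43/1728 = -0.02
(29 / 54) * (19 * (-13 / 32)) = -7163/1728 = -4.15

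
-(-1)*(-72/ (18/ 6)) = -24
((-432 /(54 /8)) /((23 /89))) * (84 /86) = -239232/989 = -241.89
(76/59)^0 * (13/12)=13/12 = 1.08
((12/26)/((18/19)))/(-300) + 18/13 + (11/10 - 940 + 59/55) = -120520379/128700 = -936.44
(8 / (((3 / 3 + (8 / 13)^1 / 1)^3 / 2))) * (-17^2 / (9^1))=-10158928/83349 = -121.88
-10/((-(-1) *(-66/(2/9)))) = 10/297 = 0.03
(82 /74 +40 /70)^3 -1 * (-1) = 99686854/17373979 = 5.74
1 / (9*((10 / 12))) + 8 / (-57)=-2/285 = -0.01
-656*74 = -48544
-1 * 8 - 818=-826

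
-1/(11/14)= -14/11 = -1.27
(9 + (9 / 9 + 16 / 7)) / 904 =43/3164 = 0.01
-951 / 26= -36.58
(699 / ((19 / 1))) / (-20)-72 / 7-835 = -2253353/2660 = -847.13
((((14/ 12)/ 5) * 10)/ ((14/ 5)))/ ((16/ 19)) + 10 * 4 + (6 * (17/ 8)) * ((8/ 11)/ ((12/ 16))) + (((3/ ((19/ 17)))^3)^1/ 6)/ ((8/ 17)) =436054393/7243104 = 60.20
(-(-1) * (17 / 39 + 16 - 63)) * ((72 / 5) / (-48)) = 908/65 = 13.97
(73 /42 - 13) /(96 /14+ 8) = -473/624 = -0.76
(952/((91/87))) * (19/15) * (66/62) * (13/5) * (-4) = -9891552/775 = -12763.29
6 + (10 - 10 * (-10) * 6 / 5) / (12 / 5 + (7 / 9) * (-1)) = 6288/73 = 86.14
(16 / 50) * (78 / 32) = 39/50 = 0.78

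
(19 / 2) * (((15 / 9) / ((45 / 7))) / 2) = 133/108 = 1.23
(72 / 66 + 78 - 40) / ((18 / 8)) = 1720/99 = 17.37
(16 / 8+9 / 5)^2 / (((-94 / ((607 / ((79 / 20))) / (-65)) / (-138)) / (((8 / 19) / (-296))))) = 3183108/44648825 = 0.07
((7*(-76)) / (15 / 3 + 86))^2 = 5776/169 = 34.18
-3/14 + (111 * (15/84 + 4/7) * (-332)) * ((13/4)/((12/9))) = -7545471/112 = -67370.28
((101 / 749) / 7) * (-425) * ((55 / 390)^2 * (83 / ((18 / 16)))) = -862191550/71771427 = -12.01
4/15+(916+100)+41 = 15859/15 = 1057.27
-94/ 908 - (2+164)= -166.10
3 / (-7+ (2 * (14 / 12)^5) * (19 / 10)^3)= 11664000/88063213 = 0.13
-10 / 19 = -0.53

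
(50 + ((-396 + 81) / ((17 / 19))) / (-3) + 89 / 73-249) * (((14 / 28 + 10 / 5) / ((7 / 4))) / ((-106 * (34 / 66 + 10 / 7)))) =16468815/29532077 = 0.56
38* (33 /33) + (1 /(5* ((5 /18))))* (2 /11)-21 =4711/275 = 17.13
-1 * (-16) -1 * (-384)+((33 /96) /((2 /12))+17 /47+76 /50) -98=5751751/18800 = 305.94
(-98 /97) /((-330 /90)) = 294/1067 = 0.28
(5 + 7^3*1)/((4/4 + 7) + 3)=348/11 = 31.64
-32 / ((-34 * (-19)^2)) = 16/6137 = 0.00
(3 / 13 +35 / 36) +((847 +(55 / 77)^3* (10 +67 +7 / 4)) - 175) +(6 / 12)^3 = 702.03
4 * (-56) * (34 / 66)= -3808/33 = -115.39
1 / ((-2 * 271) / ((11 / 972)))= -11/526824 = 0.00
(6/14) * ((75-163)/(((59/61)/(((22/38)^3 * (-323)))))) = 2444.01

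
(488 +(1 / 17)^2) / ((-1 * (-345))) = 1.41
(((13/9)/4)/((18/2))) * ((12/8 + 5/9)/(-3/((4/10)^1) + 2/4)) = -481/40824 = -0.01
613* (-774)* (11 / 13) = -5219082/13 = -401467.85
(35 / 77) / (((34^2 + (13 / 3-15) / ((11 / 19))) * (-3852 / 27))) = -9/3213424 = 0.00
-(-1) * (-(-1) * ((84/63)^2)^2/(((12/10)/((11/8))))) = 880/243 = 3.62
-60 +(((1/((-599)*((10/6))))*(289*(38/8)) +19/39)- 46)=-106.89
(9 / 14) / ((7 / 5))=45/98 = 0.46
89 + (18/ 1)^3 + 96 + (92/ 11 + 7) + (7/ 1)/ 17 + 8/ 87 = 98148719/16269 = 6032.87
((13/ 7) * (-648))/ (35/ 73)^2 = -44891496/8575 = -5235.16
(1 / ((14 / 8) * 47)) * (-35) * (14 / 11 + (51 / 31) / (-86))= -367630/689161 = -0.53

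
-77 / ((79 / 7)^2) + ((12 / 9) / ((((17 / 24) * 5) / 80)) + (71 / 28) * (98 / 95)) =647667899/20158430 = 32.13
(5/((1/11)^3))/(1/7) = 46585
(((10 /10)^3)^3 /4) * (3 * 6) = 9/2 = 4.50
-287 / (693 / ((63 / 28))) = -41/44 = -0.93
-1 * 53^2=-2809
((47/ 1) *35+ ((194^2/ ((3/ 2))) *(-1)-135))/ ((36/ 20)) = -353710/27 = -13100.37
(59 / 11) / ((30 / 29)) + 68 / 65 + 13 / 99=81883/12870 = 6.36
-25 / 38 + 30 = 29.34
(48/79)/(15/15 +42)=0.01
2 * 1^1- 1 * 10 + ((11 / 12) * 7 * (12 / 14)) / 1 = -2.50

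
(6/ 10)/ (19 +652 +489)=3/5800 = 0.00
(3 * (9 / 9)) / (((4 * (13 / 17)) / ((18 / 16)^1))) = 459/416 = 1.10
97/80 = 1.21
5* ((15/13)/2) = 75/26 = 2.88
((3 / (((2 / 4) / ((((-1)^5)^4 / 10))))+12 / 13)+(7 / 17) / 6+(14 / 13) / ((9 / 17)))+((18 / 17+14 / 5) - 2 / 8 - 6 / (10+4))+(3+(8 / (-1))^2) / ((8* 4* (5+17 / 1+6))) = 61313963/8910720 = 6.88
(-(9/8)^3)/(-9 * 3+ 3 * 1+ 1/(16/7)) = 729/12064 = 0.06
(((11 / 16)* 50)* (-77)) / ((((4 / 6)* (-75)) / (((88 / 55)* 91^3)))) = 638274637/10 = 63827463.70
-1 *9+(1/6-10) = -113/6 = -18.83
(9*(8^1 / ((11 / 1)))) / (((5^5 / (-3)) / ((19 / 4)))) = -1026/34375 = -0.03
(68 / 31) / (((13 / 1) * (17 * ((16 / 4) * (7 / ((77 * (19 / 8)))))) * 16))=209/51584 = 0.00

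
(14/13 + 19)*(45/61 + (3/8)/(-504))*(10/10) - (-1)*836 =302257157/355264 = 850.80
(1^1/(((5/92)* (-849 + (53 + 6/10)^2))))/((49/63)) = 0.01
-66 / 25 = -2.64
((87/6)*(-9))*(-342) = 44631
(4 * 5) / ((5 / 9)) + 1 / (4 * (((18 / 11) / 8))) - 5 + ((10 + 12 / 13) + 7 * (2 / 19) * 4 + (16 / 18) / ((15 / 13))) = 1562648/33345 = 46.86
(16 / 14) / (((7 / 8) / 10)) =640/49 = 13.06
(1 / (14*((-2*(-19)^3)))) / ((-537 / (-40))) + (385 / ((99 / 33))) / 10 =220587733/17188654 = 12.83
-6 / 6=-1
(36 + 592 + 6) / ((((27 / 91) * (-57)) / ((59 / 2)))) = -1701973/1539 = -1105.90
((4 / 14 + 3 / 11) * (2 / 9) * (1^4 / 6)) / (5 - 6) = -43/2079 = -0.02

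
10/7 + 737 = 5169/7 = 738.43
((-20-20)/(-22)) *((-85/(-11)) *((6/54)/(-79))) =-1700/86031 = -0.02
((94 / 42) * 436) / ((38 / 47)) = 481562/399 = 1206.92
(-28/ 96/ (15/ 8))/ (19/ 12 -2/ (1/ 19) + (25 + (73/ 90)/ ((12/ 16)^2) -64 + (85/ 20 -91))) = 126/130187 = 0.00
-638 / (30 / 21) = -446.60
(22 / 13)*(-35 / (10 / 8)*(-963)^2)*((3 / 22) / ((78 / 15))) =-194747490/169 = -1152352.01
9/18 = 1/2 = 0.50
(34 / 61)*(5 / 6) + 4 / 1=817/183 = 4.46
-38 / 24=-19/12 = -1.58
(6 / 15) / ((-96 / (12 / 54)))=-1/1080 = 0.00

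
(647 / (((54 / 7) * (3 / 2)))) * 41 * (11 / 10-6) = -9098761/810 = -11233.04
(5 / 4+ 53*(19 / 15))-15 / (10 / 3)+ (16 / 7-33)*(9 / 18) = 20381/420 = 48.53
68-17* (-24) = 476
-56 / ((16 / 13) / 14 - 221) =5096/20103 = 0.25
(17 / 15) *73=1241/15 = 82.73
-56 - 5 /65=-729/13 = -56.08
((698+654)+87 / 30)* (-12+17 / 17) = -14903.90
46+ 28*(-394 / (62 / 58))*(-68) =21756530/31 = 701823.55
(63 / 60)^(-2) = 400/441 = 0.91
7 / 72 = 0.10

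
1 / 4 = 0.25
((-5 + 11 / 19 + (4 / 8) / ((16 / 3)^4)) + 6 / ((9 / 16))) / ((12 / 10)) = 233331245/44826624 = 5.21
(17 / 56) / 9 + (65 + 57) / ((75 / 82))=1681097/12600 = 133.42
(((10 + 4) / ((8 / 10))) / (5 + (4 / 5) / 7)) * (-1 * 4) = -2450/179 = -13.69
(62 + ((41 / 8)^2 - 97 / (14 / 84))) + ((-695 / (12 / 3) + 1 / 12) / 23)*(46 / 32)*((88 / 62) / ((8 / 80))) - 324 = -971.79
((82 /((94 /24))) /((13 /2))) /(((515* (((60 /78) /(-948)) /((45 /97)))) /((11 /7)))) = -92350368/16435195 = -5.62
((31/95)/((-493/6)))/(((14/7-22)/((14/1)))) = 651/234175 = 0.00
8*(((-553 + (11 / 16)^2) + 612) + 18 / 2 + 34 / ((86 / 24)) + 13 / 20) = 4326751/6880 = 628.89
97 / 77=1.26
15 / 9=5/3 = 1.67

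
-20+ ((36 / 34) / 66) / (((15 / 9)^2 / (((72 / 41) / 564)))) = -180174338/9008725 = -20.00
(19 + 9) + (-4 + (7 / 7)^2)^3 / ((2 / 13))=-295/2 = -147.50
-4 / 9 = -0.44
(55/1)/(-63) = -55/63 = -0.87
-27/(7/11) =-297/7 = -42.43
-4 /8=-1/2 = -0.50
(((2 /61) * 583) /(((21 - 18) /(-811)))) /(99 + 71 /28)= -26477528/520269 = -50.89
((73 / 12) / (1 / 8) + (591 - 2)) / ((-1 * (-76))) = 1913/228 = 8.39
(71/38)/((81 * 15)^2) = 71/56096550 = 0.00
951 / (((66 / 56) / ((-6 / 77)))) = -7608/121 = -62.88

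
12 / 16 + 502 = 2011/4 = 502.75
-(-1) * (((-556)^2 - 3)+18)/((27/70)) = 21640570/27 = 801502.59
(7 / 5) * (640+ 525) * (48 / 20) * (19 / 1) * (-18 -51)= -25658892/5 = -5131778.40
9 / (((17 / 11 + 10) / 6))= 594/127 = 4.68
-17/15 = -1.13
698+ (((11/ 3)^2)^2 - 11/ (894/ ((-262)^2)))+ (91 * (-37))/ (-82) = 74423357/989658 = 75.20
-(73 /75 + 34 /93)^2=-9690769/5405625 = -1.79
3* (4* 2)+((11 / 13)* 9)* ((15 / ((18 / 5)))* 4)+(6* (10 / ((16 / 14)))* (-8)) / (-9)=7706/39 = 197.59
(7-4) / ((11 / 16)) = 4.36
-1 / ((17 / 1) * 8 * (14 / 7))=-1/272 = 0.00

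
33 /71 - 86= -6073/71 = -85.54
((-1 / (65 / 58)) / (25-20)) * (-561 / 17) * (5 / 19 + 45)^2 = 56623776/4693 = 12065.58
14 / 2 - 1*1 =6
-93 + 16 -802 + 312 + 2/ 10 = -2834/5 = -566.80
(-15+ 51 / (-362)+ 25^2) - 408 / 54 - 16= 1910177/3258 = 586.30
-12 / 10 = -6/5 = -1.20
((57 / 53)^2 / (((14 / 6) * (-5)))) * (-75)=146205/19663 = 7.44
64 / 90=32/45 = 0.71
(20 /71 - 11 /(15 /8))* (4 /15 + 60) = -336.59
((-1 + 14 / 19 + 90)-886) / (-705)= 1.13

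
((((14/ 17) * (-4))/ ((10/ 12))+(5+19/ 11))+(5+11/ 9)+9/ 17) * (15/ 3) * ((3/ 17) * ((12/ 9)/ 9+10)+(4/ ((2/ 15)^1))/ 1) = 389903104/257499 = 1514.19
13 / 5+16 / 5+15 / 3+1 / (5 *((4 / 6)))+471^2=2218521/10 = 221852.10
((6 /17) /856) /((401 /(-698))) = -1047/1458838 = 0.00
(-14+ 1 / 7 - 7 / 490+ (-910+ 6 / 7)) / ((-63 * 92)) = 7179/45080 = 0.16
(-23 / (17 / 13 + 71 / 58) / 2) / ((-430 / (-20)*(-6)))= 0.04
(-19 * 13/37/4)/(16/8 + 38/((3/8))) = -741/45880 = -0.02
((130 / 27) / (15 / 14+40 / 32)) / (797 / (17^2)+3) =2023/5616 = 0.36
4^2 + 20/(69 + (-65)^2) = 34362/2147 = 16.00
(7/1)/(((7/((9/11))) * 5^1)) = 9/55 = 0.16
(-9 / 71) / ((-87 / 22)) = 66/2059 = 0.03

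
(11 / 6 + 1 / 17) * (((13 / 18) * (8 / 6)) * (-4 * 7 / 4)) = -17563/1377 = -12.75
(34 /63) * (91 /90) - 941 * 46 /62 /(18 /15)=-14595323/25110 = -581.26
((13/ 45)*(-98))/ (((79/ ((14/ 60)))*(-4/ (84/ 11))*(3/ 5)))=31213/117315 = 0.27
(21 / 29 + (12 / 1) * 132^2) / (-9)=-2021191/87 = -23232.08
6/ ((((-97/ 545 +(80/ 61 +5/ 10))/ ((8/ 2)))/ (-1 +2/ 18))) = -4255360/325833 = -13.06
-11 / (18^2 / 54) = -11/6 = -1.83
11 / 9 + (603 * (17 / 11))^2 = 945748340/1089 = 868455.78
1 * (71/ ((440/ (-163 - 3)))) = -5893/220 = -26.79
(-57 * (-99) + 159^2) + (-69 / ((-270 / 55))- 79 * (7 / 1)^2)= 487207/18 = 27067.06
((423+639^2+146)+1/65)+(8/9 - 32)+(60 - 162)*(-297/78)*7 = 240772894/585 = 411577.60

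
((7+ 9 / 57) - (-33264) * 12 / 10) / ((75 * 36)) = 14.79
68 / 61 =1.11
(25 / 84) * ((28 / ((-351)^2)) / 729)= 25/269440587 = 0.00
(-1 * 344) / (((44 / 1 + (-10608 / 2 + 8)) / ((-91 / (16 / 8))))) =-301/101 = -2.98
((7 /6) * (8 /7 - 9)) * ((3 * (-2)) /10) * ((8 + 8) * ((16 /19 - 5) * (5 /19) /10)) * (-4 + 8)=-13904/361 = -38.52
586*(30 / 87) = 5860/29 = 202.07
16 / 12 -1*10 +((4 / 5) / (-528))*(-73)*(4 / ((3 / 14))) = -3268/495 = -6.60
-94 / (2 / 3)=-141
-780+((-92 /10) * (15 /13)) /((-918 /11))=-1551167/1989 = -779.87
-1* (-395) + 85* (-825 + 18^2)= -42190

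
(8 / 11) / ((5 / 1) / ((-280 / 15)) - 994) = -448/612469 = 0.00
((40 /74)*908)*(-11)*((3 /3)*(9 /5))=-359568/37 = -9718.05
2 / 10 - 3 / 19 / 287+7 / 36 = 386623/981540 = 0.39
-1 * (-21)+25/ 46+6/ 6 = 1037/46 = 22.54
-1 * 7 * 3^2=-63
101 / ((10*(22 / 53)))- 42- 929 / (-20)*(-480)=-4909007/220 = -22313.67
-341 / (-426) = 341/426 = 0.80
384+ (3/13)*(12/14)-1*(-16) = 36418/91 = 400.20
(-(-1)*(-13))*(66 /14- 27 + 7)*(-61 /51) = -84851/357 = -237.68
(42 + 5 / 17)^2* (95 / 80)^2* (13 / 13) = 2522.48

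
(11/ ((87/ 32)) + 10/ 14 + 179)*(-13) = -1454830/609 = -2388.88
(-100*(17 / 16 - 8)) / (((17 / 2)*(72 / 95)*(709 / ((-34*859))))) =-75484625/17016 = -4436.10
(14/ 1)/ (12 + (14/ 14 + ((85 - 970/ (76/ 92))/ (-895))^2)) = 80967607/83749867 = 0.97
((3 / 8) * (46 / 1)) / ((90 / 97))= 2231/120 = 18.59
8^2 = 64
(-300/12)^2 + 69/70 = 625.99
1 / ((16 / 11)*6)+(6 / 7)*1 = 653/672 = 0.97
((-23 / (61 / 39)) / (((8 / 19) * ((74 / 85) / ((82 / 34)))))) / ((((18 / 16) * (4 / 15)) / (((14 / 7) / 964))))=-5823025/8702992 = -0.67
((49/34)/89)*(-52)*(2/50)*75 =-2.53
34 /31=1.10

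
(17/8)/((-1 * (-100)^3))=17/8000000 = 0.00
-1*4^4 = -256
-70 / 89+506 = 44964/89 = 505.21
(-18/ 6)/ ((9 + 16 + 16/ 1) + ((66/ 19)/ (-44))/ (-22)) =-2508/34279 = -0.07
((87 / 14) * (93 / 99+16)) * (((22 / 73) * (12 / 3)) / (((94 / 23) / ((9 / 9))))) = 31.05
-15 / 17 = -0.88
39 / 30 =13/10 = 1.30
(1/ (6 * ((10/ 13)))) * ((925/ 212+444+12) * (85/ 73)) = 116.14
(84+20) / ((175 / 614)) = 63856/175 = 364.89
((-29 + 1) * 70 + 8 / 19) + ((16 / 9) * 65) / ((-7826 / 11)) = -100869848/51471 = -1959.74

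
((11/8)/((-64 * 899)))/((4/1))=-11/1841152 = 0.00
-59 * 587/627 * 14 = -484862/627 = -773.30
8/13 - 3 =-31/13 = -2.38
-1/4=-0.25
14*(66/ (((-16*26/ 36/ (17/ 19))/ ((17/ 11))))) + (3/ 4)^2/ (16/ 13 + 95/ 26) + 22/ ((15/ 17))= -321922487/3764280 = -85.52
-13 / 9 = -1.44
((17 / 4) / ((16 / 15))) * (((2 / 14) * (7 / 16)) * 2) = 0.50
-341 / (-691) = 341/691 = 0.49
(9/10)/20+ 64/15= 2587/600 = 4.31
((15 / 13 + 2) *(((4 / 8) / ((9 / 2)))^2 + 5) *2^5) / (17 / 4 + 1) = 304384/3159 = 96.35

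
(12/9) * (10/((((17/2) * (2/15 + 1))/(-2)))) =-800/289 = -2.77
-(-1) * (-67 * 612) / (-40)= 10251/10 = 1025.10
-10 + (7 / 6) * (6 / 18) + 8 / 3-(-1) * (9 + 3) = 91/18 = 5.06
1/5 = 0.20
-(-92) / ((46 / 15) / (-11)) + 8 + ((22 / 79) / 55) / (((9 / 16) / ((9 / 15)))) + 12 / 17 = -32361806/100725 = -321.29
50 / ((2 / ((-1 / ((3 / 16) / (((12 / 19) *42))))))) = -67200/19 = -3536.84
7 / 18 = 0.39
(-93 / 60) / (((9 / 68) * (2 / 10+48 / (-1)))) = 527/2151 = 0.25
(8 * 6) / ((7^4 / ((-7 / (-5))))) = 48/1715 = 0.03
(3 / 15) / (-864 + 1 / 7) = -7/30235 = 0.00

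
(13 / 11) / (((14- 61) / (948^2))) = -11683152/517 = -22597.97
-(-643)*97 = 62371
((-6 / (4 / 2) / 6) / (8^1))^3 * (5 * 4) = -5/1024 = 0.00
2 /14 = 1/7 = 0.14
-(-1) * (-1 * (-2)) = 2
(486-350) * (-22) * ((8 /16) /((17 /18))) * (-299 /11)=43056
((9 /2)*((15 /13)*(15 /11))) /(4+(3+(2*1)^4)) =2025/6578 = 0.31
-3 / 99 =-0.03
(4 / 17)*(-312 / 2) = -624/17 = -36.71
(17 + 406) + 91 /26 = 853/2 = 426.50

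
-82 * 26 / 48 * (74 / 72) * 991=-19543511/432 = -45239.61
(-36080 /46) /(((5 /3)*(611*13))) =-10824/182689 = -0.06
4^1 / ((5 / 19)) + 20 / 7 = 632/35 = 18.06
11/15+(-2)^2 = 71/15 = 4.73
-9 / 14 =-0.64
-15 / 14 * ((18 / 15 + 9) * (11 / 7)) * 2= -1683/49 = -34.35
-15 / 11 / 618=-5/2266 = 0.00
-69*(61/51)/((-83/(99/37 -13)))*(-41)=21973786/52207 = 420.90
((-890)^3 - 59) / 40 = -17624226.48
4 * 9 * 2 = 72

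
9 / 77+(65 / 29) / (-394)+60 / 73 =59929637/64225546 = 0.93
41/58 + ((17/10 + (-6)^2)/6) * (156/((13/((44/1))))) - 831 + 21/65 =2487.63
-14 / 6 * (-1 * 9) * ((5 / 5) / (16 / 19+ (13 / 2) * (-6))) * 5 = -399/145 = -2.75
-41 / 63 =-0.65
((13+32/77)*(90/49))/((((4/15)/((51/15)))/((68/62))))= 40302495/116963 = 344.57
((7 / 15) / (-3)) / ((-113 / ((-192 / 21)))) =-64/5085 = -0.01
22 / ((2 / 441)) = 4851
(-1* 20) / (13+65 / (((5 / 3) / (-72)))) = 4/559 = 0.01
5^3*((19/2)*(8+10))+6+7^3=21724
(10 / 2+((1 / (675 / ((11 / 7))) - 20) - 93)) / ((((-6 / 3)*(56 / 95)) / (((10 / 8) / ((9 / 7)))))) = 9695491/108864 = 89.06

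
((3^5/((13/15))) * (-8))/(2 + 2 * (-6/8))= -58320/13 = -4486.15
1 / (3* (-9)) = -1/27 = -0.04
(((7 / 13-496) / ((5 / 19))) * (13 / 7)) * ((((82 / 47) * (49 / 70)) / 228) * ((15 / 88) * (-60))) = 792243/4136 = 191.55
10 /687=0.01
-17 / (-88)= 17/88 = 0.19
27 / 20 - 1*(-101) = 2047/20 = 102.35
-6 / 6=-1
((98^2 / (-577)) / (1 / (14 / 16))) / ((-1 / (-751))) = -12622057/1154 = -10937.66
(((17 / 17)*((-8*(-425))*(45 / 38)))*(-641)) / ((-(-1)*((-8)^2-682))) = 8172750/1957 = 4176.16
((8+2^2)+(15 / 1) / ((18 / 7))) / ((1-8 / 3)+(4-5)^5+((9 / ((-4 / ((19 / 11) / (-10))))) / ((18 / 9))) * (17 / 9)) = -47080/6071 = -7.75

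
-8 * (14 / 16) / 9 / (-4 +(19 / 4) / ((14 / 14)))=-28/27 = -1.04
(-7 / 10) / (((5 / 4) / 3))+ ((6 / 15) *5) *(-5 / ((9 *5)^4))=-1377812/820125 = -1.68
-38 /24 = -19/12 = -1.58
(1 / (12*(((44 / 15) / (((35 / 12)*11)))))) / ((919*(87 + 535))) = 175/109750656 = 0.00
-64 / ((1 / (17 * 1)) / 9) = -9792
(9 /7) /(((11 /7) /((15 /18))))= 0.68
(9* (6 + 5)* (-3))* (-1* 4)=1188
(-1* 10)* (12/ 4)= -30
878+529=1407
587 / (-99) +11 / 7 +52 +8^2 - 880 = -532472/693 = -768.36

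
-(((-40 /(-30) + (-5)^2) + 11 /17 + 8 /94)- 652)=1497968/2397 = 624.93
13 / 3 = 4.33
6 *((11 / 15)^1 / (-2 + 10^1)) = 11/20 = 0.55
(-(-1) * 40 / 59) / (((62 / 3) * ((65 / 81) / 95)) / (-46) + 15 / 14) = 59466960/93646157 = 0.64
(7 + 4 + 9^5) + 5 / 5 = 59061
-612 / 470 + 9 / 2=1503/470 = 3.20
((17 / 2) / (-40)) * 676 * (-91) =261443/20 = 13072.15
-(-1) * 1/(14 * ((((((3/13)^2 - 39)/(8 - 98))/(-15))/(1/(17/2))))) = -38025/130543 = -0.29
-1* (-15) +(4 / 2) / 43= 647/43 = 15.05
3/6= 0.50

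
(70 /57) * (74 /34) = 2590/969 = 2.67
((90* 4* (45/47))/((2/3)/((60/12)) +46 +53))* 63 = 15309000/69889 = 219.05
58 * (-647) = -37526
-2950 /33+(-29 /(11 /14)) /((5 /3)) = -18404/165 = -111.54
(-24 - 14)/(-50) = 0.76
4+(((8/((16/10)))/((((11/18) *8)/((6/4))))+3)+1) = 9.53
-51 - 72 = -123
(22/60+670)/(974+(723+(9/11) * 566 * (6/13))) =2875873/8197050 = 0.35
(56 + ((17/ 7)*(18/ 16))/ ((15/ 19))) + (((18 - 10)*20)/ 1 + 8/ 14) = 61609/280 = 220.03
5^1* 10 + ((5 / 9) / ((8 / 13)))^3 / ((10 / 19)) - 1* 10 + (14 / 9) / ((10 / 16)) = 163806803/3732480 = 43.89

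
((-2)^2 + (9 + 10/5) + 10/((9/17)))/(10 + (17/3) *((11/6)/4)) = 2440/907 = 2.69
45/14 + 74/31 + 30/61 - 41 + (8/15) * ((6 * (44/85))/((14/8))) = -382102163/11251450 = -33.96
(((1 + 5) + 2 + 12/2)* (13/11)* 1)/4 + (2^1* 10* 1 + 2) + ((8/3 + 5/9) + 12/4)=6407/198 = 32.36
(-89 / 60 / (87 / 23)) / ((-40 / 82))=83927/104400 = 0.80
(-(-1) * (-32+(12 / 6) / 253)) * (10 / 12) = -6745/253 = -26.66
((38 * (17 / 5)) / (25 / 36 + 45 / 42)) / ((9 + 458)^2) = 162792/485248025 = 0.00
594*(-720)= -427680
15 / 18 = 5/6 = 0.83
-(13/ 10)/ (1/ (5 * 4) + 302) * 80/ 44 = -520/66451 = -0.01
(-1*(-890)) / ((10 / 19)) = 1691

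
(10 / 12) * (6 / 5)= 1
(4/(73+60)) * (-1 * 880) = -3520/133 = -26.47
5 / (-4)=-5/4 = -1.25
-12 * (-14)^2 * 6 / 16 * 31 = -27342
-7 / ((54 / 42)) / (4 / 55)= -2695/36 = -74.86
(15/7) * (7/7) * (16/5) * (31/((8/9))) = 1674/7 = 239.14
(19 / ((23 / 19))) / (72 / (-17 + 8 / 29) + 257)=175085/2818811 = 0.06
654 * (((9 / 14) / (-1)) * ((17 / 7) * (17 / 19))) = -850527/931 = -913.56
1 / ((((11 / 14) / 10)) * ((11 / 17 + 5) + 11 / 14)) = 33320/16841 = 1.98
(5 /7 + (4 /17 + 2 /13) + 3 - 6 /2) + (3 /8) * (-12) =-10509/3094 = -3.40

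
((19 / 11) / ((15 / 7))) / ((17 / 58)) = 7714/2805 = 2.75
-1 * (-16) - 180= -164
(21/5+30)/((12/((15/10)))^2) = 171/320 = 0.53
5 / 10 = 1/2 = 0.50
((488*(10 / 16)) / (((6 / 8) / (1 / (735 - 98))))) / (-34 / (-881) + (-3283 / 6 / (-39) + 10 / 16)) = 25795680/593708549 = 0.04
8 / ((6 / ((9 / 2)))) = 6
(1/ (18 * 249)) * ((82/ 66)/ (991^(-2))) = 40265321/147906 = 272.24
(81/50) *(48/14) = 972/175 = 5.55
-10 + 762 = 752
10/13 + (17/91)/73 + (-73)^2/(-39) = -2707738/19929 = -135.87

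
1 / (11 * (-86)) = -1/946 = 0.00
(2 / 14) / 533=1/3731 = 0.00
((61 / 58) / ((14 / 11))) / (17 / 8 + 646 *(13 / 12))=4026/3419941 = 0.00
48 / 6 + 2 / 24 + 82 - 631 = -6491/12 = -540.92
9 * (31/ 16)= 279/16 = 17.44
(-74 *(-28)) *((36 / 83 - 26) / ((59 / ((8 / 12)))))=-8793568/14691 = -598.57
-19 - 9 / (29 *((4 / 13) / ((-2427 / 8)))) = 266327/928 = 286.99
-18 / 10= -9/5 = -1.80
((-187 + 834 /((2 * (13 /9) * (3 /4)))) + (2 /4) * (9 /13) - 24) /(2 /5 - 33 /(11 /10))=-22655/3848 = -5.89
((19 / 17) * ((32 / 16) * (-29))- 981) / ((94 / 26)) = -231127/799 = -289.27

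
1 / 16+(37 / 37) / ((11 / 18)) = 299/176 = 1.70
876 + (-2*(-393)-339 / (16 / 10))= 11601/8 = 1450.12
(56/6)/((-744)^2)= 7/415152 = 0.00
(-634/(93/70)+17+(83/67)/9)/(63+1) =-4300013/598176 = -7.19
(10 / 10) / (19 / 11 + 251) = 11/2780 = 0.00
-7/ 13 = -0.54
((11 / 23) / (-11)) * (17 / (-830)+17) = -14093/19090 = -0.74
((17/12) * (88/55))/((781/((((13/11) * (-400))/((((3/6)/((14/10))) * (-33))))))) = 99008/850509 = 0.12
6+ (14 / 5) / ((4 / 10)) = 13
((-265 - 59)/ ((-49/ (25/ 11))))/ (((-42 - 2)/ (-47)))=95175/5929 = 16.05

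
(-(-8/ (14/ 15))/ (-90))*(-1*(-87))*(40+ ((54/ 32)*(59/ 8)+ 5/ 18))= -1761373/4032 = -436.85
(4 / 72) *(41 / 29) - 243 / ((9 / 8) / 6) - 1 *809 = -1098769/522 = -2104.92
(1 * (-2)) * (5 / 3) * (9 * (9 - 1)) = -240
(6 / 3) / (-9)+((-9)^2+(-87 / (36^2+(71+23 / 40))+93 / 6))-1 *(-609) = 705.21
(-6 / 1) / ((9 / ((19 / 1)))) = -38/3 = -12.67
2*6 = 12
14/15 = 0.93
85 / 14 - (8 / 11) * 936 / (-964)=251543/37114 = 6.78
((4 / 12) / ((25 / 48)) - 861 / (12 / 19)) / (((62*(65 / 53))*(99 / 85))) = -15.39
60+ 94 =154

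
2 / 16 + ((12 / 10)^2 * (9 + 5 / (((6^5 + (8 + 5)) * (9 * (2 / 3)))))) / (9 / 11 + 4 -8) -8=-11.95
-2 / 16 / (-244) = 1/1952 = 0.00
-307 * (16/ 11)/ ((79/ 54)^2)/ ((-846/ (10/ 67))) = 7957440/216181999 = 0.04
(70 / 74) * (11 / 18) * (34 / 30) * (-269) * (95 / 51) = -1967735/5994 = -328.28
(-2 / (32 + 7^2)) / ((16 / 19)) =-19/648 = -0.03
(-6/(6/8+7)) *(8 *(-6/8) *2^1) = 288/31 = 9.29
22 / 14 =11/7 = 1.57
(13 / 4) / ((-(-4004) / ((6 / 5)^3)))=27/19250 = 0.00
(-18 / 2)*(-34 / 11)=306/11 = 27.82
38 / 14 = 19/7 = 2.71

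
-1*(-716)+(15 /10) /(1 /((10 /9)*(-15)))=691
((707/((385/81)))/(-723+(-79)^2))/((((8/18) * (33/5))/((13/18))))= 35451/5341424 = 0.01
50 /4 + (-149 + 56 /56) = -271/2 = -135.50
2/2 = 1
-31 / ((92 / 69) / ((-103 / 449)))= 9579/1796 = 5.33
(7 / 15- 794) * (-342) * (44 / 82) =29852724/205 = 145623.04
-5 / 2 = -2.50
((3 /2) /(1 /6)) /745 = 9/745 = 0.01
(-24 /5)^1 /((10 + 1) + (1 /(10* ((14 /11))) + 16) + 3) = -672/4211 = -0.16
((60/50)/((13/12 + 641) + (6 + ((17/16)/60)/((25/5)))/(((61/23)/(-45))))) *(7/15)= 163968/158176405 = 0.00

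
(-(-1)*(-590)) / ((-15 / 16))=1888/3 = 629.33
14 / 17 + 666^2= 7540466/17 = 443556.82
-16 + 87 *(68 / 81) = 57.04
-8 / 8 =-1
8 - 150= -142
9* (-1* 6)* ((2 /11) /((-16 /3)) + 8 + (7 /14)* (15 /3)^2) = -1105.16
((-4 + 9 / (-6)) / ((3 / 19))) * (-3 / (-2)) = -209/4 = -52.25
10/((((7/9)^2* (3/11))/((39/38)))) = 57915/931 = 62.21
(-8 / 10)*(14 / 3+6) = -128/15 = -8.53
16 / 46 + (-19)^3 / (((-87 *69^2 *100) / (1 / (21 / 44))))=75713249/217458675 = 0.35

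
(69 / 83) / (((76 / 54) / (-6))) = -5589/1577 = -3.54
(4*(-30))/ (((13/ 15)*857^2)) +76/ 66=362758406/315078621 = 1.15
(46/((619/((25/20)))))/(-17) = -115/21046 = -0.01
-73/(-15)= 73/15 = 4.87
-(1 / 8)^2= -1/64 = -0.02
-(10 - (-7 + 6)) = -11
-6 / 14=-3/7 = -0.43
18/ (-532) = -9/266 = -0.03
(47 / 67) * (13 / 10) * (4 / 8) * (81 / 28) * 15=148473/7504 = 19.79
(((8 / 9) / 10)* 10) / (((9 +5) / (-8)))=-32/63 = -0.51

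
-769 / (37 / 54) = -41526/37 = -1122.32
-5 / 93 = -0.05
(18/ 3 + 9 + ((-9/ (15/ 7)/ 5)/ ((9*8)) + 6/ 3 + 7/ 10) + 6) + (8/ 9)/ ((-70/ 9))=99011/4200 = 23.57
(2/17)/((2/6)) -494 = -8392/17 = -493.65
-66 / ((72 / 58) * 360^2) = -319/777600 = 0.00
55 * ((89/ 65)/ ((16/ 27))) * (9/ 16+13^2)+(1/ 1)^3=71716057/3328 = 21549.30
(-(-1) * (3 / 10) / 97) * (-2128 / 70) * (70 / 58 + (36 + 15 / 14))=-1771674/492275 = -3.60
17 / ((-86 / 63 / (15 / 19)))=-9.83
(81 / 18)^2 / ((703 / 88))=1782/703 = 2.53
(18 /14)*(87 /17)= 783/119 = 6.58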